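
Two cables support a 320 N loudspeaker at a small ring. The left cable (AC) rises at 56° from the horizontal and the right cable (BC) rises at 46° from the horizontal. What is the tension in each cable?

T_AC = 227.3 N, T_BC = 182.9 N

ΣF_x = 0: −T_AC·cos56° + T_BC·cos46° = 0 → T_BC = 0.80499·T_AC.
ΣF_y = 0: T_AC·sin56° + T_BC·sin46° = 320.
Substitute: T_AC·(0.829038 + 0.80499·0.71934) = 320 → T_AC = 227.257 ≈ 227.3 N.
Then T_BC = 0.80499 × 227.257 = 182.9 N.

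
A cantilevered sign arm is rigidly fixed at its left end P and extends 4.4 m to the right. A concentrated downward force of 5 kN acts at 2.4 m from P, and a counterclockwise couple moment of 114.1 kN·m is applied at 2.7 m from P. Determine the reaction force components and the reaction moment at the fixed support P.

ΣF_x = 0: P_x = 0.
ΣF_y = 0: P_y − 5 = 0 → P_y = 5.000 kN.
ΣM about P: M_P − 5·2.4 + 114.1 = 0 → M_P = -102.1 kN·m.

P_x = 0, P_y = 5.000 kN, M_P = -102.1 kN·m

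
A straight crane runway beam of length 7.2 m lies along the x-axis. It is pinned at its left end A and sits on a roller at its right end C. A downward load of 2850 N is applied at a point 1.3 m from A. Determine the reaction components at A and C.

Taking moments about A: C_y·7.2 − 2850·1.3 = 0 → C_y = 3705/7.2 = 514.583 ≈ 514.6 N.
ΣF_y = 0: A_y + 514.583 − 2850 = 0 → A_y = 2335 N.
ΣF_x = 0: no horizontal applied forces, so A_x = 0.

A_x = 0, A_y = 2335 N, C_y = 514.6 N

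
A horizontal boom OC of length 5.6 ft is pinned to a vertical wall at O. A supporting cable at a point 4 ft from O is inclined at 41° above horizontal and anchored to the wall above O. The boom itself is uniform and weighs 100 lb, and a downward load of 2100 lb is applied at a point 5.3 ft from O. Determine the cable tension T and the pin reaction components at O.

ΣM about O: T·sin41°·4 − 100·2.8 − 2100·5.3 = 0 → T = 11410/(4·0.656059) = 4347.93 ≈ 4348 lb.
ΣF_x = 0: O_x − T·cos41° = 0 → O_x = 4347.93 × 0.75471 = 3281 lb.
ΣF_y = 0: O_y + T·sin41° − 100 − 2100 = 0 → O_y = 2200 − 4347.93 × 0.656059 = -652.5 lb.

T = 4348 lb, O_x = 3281 lb, O_y = -652.5 lb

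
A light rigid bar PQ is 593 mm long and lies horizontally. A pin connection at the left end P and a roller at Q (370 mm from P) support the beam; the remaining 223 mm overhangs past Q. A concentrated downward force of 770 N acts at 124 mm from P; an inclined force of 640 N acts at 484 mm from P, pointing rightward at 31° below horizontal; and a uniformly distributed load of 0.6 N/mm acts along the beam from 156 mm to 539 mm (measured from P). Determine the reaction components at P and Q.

P_x = -548.6 N, P_y = 424.4 N, Q_y = 905.1 N

Resultant of the distributed load: 0.6 × 383 = 229.8 N at 347.5 mm from P.
ΣM about P: Q_y·370 − 770·124 − 640·sin31°·484 − (0.6·383)·347.5 = 0 → Q_y = 334874/370 = 905.065 ≈ 905.1 N.
ΣF_y = 0: P_y + 905.065 − 770 − 640·sin31° − 0.6·383 = 0 → P_y = 424.4 N.
ΣF_x = 0: P_x + 640·cos31° = 0 → P_x = -548.6 N.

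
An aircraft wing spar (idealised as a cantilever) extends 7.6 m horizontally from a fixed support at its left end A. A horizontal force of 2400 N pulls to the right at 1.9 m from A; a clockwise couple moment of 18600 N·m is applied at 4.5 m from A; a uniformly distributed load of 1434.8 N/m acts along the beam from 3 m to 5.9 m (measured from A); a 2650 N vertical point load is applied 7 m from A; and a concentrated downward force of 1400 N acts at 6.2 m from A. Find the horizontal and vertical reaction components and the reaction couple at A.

A_x = -2400 N, A_y = 8211 N, M_A = 64350 N·m

Resultant of the distributed load: 1434.8 × 2.9 = 4160.92 N at 4.45 m from A.
ΣF_x = 0: A_x + 2400 = 0 → A_x = -2400 N.
ΣF_y = 0: A_y − 1434.8·2.9 − 2650 − 1400 = 0 → A_y = 8211 N.
ΣM about A: M_A − 18600 − (1434.8·2.9)·4.45 − 2650·7 − 1400·6.2 = 0 → M_A = 64350 N·m.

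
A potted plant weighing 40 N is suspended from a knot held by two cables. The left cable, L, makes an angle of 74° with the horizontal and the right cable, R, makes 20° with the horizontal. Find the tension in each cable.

ΣF_x = 0: −T_L·cos74° + T_R·cos20° = 0 → T_R = 0.293327·T_L.
ΣF_y = 0: T_L·sin74° + T_R·sin20° = 40.
Substitute: T_L·(0.961262 + 0.293327·0.34202) = 40 → T_L = 37.6795 ≈ 37.68 N.
Then T_R = 0.293327 × 37.6795 = 11.05 N.

T_L = 37.68 N, T_R = 11.05 N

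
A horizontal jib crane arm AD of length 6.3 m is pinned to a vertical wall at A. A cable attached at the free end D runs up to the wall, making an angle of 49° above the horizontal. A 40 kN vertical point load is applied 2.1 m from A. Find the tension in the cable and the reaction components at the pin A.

T = 17.67 kN, A_x = 11.59 kN, A_y = 26.67 kN

ΣM about A: T·sin49°·6.3 − 40·2.1 = 0 → T = 84/(6.3·0.75471) = 17.6668 ≈ 17.67 kN.
ΣF_x = 0: A_x − T·cos49° = 0 → A_x = 17.6668 × 0.656059 = 11.59 kN.
ΣF_y = 0: A_y + T·sin49° − 40 = 0 → A_y = 40 − 17.6668 × 0.75471 = 26.67 kN.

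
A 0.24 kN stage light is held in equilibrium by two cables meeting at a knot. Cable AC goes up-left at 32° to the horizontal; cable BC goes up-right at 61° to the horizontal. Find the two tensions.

T_AC = 0.1165 kN, T_BC = 0.2038 kN

ΣF_x = 0: −T_AC·cos32° + T_BC·cos61° = 0 → T_BC = 1.74924·T_AC.
ΣF_y = 0: T_AC·sin32° + T_BC·sin61° = 0.24.
Substitute: T_AC·(0.529919 + 1.74924·0.87462) = 0.24 → T_AC = 0.116514 ≈ 0.1165 kN.
Then T_BC = 1.74924 × 0.116514 = 0.2038 kN.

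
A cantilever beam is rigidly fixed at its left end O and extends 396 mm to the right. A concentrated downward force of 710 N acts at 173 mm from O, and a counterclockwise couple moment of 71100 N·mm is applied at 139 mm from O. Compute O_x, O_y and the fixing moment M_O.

ΣF_x = 0: O_x = 0.
ΣF_y = 0: O_y − 710 = 0 → O_y = 710.0 N.
ΣM about O: M_O − 710·173 + 71100 = 0 → M_O = 51730 N·mm.

O_x = 0, O_y = 710.0 N, M_O = 51730 N·mm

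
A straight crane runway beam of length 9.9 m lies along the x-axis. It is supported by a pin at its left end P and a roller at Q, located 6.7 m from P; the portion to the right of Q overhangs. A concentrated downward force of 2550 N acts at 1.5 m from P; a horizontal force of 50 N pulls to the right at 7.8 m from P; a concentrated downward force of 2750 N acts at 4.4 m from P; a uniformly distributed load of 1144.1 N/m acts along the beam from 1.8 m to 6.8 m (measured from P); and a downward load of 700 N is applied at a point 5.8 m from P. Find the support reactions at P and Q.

Resultant of the distributed load: 1144.1 × 5 = 5720.5 N at 4.3 m from P.
Taking moments about P: Q_y·6.7 − 2550·1.5 − 2750·4.4 − (1144.1·5)·4.3 − 700·5.8 = 0 → Q_y = 44583.15/6.7 = 6654.2 ≈ 6654 N.
ΣF_y = 0: P_y + 6654.2 − 2550 − 2750 − 1144.1·5 − 700 = 0 → P_y = 5066 N.
ΣF_x = 0: P_x + 50 = 0 → P_x = -50.00 N.

P_x = -50.00 N, P_y = 5066 N, Q_y = 6654 N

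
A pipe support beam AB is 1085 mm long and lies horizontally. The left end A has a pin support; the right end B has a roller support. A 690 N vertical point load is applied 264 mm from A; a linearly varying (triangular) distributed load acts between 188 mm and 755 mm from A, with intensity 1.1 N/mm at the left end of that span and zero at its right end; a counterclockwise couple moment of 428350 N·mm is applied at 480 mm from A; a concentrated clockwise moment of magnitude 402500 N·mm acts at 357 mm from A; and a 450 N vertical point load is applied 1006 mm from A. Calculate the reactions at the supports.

A_x = 0, A_y = 782.2 N, B_y = 669.7 N

Resultant of the triangular load: ½ × 1.1 × 567 = 311.85 N, acting at 377 mm from A (one-third of the span from the peak).
Taking moments about A: B_y·1085 − 690·264 − (½·1.1·567)·377 + 428350 − 402500 − 450·1006 = 0 → B_y = 726577.45/1085 = 669.657 ≈ 669.7 N.
ΣF_y = 0: A_y + 669.657 − 690 − ½·1.1·567 − 450 = 0 → A_y = 782.2 N.
ΣF_x = 0: no horizontal applied forces, so A_x = 0.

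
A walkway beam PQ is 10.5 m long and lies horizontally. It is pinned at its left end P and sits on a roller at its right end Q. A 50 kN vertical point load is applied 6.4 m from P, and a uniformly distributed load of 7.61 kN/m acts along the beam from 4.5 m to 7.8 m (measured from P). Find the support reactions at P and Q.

Resultant of the distributed load: 7.61 × 3.3 = 25.113 kN at 6.15 m from P.
ΣM about P: Q_y·10.5 − 50·6.4 − (7.61·3.3)·6.15 = 0 → Q_y = 474.44495/10.5 = 45.1852 ≈ 45.19 kN.
ΣF_y = 0: P_y + 45.1852 − 50 − 7.61·3.3 = 0 → P_y = 29.93 kN.
ΣF_x = 0: no horizontal applied forces, so P_x = 0.

P_x = 0, P_y = 29.93 kN, Q_y = 45.19 kN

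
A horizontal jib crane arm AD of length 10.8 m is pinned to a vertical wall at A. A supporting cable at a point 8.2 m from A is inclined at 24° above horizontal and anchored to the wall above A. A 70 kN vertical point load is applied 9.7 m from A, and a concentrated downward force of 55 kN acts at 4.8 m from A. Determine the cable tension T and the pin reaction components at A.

T = 282.7 kN, A_x = 258.3 kN, A_y = 10.000 kN

ΣM about A: T·sin24°·8.2 − 70·9.7 − 55·4.8 = 0 → T = 943/(8.2·0.406737) = 282.738 ≈ 282.7 kN.
ΣF_x = 0: A_x − T·cos24° = 0 → A_x = 282.738 × 0.913545 = 258.3 kN.
ΣF_y = 0: A_y + T·sin24° − 70 − 55 = 0 → A_y = 125 − 282.738 × 0.406737 = 10.000 kN.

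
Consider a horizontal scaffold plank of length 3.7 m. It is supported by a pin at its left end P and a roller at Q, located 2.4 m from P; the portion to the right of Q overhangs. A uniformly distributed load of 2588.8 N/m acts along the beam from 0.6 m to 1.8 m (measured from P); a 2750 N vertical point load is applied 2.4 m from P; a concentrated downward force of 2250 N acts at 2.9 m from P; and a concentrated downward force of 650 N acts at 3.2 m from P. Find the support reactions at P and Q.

Resultant of the distributed load: 2588.8 × 1.2 = 3106.56 N at 1.2 m from P.
ΣM about P: Q_y·2.4 − (2588.8·1.2)·1.2 − 2750·2.4 − 2250·2.9 − 650·3.2 = 0 → Q_y = 18932.872/2.4 = 7888.7 ≈ 7889 N.
ΣF_y = 0: P_y + 7888.7 − 2588.8·1.2 − 2750 − 2250 − 650 = 0 → P_y = 867.9 N.
ΣF_x = 0: no horizontal applied forces, so P_x = 0.

P_x = 0, P_y = 867.9 N, Q_y = 7889 N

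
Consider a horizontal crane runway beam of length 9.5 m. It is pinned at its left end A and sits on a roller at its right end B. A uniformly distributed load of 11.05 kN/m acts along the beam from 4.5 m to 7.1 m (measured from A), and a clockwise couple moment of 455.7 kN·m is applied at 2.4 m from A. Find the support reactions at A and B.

A_x = 0, A_y = -36.78 kN, B_y = 65.51 kN

Resultant of the distributed load: 11.05 × 2.6 = 28.73 kN at 5.8 m from A.
Moments about A: B_y·9.5 − (11.05·2.6)·5.8 − 455.7 = 0 → B_y = 622.334/9.5 = 65.5088 ≈ 65.51 kN.
ΣF_y = 0: A_y + 65.5088 − 11.05·2.6 = 0 → A_y = -36.78 kN.
ΣF_x = 0: no horizontal applied forces, so A_x = 0.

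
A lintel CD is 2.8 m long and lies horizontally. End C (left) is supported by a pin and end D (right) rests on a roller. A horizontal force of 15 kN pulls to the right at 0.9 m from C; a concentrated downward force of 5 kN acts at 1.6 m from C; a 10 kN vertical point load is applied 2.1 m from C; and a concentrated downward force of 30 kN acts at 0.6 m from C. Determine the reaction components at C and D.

C_x = -15.00 kN, C_y = 28.21 kN, D_y = 16.79 kN

Moments about C: D_y·2.8 − 5·1.6 − 10·2.1 − 30·0.6 = 0 → D_y = 47/2.8 = 16.7857 ≈ 16.79 kN.
ΣF_y = 0: C_y + 16.7857 − 5 − 10 − 30 = 0 → C_y = 28.21 kN.
ΣF_x = 0: C_x + 15 = 0 → C_x = -15.00 kN.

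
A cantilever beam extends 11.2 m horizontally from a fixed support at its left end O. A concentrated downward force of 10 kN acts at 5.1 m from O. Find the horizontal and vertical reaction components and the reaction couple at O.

ΣF_x = 0: O_x = 0.
ΣF_y = 0: O_y − 10 = 0 → O_y = 10.00 kN.
ΣM about O: M_O − 10·5.1 = 0 → M_O = 51.00 kN·m.

O_x = 0, O_y = 10.00 kN, M_O = 51.00 kN·m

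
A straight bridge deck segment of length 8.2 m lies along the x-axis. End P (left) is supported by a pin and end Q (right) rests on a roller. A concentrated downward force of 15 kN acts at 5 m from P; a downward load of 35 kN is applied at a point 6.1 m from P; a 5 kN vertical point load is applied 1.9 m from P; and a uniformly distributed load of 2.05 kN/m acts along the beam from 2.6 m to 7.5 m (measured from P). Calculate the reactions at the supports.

P_x = 0, P_y = 22.52 kN, Q_y = 42.53 kN

Resultant of the distributed load: 2.05 × 4.9 = 10.045 kN at 5.05 m from P.
Taking moments about P: Q_y·8.2 − 15·5 − 35·6.1 − 5·1.9 − (2.05·4.9)·5.05 = 0 → Q_y = 348.72725/8.2 = 42.5277 ≈ 42.53 kN.
ΣF_y = 0: P_y + 42.5277 − 15 − 35 − 5 − 2.05·4.9 = 0 → P_y = 22.52 kN.
ΣF_x = 0: no horizontal applied forces, so P_x = 0.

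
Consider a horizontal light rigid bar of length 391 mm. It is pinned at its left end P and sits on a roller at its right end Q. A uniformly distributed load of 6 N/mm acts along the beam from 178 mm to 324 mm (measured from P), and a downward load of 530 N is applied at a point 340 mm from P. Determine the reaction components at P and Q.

Resultant of the distributed load: 6 × 146 = 876 N at 251 mm from P.
ΣM about P: Q_y·391 − (6·146)·251 − 530·340 = 0 → Q_y = 400076/391 = 1023.21 ≈ 1023 N.
ΣF_y = 0: P_y + 1023.21 − 6·146 − 530 = 0 → P_y = 382.8 N.
ΣF_x = 0: no horizontal applied forces, so P_x = 0.

P_x = 0, P_y = 382.8 N, Q_y = 1023 N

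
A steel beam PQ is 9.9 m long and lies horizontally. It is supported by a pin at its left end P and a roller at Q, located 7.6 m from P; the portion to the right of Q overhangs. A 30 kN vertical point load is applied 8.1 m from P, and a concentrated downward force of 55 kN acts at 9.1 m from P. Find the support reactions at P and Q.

P_x = 0, P_y = -12.83 kN, Q_y = 97.83 kN

Taking moments about P: Q_y·7.6 − 30·8.1 − 55·9.1 = 0 → Q_y = 743.5/7.6 = 97.8289 ≈ 97.83 kN.
ΣF_y = 0: P_y + 97.8289 − 30 − 55 = 0 → P_y = -12.83 kN.
ΣF_x = 0: no horizontal applied forces, so P_x = 0.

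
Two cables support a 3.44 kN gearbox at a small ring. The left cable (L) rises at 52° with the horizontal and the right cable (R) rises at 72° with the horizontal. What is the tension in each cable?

ΣF_x = 0: −T_L·cos52° + T_R·cos72° = 0 → T_R = 1.99232·T_L.
ΣF_y = 0: T_L·sin52° + T_R·sin72° = 3.44.
Substitute: T_L·(0.788011 + 1.99232·0.951057) = 3.44 → T_L = 1.28223 ≈ 1.282 kN.
Then T_R = 1.99232 × 1.28223 = 2.555 kN.

T_L = 1.282 kN, T_R = 2.555 kN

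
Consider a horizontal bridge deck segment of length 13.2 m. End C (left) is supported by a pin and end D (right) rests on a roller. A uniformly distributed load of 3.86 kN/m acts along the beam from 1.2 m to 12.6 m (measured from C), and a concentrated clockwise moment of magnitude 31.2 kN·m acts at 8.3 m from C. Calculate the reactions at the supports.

Resultant of the distributed load: 3.86 × 11.4 = 44.004 kN at 6.9 m from C.
Moments about C: D_y·13.2 − (3.86·11.4)·6.9 − 31.2 = 0 → D_y = 334.8276/13.2 = 25.3657 ≈ 25.37 kN.
ΣF_y = 0: C_y + 25.3657 − 3.86·11.4 = 0 → C_y = 18.64 kN.
ΣF_x = 0: no horizontal applied forces, so C_x = 0.

C_x = 0, C_y = 18.64 kN, D_y = 25.37 kN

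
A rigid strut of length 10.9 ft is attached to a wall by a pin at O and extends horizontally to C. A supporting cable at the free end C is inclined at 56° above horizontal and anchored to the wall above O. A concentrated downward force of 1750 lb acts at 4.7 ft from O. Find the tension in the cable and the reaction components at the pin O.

ΣM about O: T·sin56°·10.9 − 1750·4.7 = 0 → T = 8225/(10.9·0.829038) = 910.196 ≈ 910.2 lb.
ΣF_x = 0: O_x − T·cos56° = 0 → O_x = 910.196 × 0.559193 = 509.0 lb.
ΣF_y = 0: O_y + T·sin56° − 1750 = 0 → O_y = 1750 − 910.196 × 0.829038 = 995.4 lb.

T = 910.2 lb, O_x = 509.0 lb, O_y = 995.4 lb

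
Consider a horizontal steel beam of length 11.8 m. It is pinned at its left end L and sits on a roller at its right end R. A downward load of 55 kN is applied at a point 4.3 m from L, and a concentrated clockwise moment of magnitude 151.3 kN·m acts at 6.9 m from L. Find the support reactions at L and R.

L_x = 0, L_y = 22.14 kN, R_y = 32.86 kN

ΣM about L: R_y·11.8 − 55·4.3 − 151.3 = 0 → R_y = 387.8/11.8 = 32.8644 ≈ 32.86 kN.
ΣF_y = 0: L_y + 32.8644 − 55 = 0 → L_y = 22.14 kN.
ΣF_x = 0: no horizontal applied forces, so L_x = 0.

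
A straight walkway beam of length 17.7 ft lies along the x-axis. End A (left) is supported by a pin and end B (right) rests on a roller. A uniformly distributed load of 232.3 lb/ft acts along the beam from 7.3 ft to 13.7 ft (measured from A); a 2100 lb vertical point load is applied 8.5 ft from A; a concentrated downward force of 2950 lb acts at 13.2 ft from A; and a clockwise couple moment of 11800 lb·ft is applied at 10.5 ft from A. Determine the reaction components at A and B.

Resultant of the distributed load: 232.3 × 6.4 = 1486.72 lb at 10.5 ft from A.
Taking moments about A: B_y·17.7 − (232.3·6.4)·10.5 − 2100·8.5 − 2950·13.2 − 11800 = 0 → B_y = 84200.56/17.7 = 4757.09 ≈ 4757 lb.
ΣF_y = 0: A_y + 4757.09 − 232.3·6.4 − 2100 − 2950 = 0 → A_y = 1780 lb.
ΣF_x = 0: no horizontal applied forces, so A_x = 0.

A_x = 0, A_y = 1780 lb, B_y = 4757 lb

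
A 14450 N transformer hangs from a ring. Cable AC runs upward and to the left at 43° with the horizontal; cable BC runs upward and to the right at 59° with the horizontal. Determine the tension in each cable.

ΣF_x = 0: −T_AC·cos43° + T_BC·cos59° = 0 → T_BC = 1.42·T_AC.
ΣF_y = 0: T_AC·sin43° + T_BC·sin59° = 14450.
Substitute: T_AC·(0.681998 + 1.42·0.857167) = 14450 → T_AC = 7608.57 ≈ 7609 N.
Then T_BC = 1.42 × 7608.57 = 10800 N.

T_AC = 7609 N, T_BC = 10800 N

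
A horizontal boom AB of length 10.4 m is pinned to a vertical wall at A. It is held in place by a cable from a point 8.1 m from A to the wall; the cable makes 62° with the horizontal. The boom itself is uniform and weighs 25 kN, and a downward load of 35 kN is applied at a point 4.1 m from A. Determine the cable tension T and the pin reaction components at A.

T = 38.24 kN, A_x = 17.95 kN, A_y = 26.23 kN

ΣM about A: T·sin62°·8.1 − 25·5.2 − 35·4.1 = 0 → T = 273.5/(8.1·0.882948) = 38.2417 ≈ 38.24 kN.
ΣF_x = 0: A_x − T·cos62° = 0 → A_x = 38.2417 × 0.469472 = 17.95 kN.
ΣF_y = 0: A_y + T·sin62° − 25 − 35 = 0 → A_y = 60 − 38.2417 × 0.882948 = 26.23 kN.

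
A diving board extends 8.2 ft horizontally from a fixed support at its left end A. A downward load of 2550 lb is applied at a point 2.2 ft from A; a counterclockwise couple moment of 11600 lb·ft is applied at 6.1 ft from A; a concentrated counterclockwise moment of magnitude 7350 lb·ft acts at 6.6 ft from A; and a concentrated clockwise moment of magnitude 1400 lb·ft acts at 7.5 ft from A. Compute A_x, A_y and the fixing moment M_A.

ΣF_x = 0: A_x = 0.
ΣF_y = 0: A_y − 2550 = 0 → A_y = 2550 lb.
ΣM about A: M_A − 2550·2.2 + 11600 + 7350 − 1400 = 0 → M_A = -11940 lb·ft.

A_x = 0, A_y = 2550 lb, M_A = -11940 lb·ft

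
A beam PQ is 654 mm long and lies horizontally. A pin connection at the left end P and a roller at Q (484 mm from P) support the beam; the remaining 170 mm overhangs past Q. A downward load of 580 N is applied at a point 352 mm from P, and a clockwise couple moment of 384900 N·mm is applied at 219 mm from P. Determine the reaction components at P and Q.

P_x = 0, P_y = -637.1 N, Q_y = 1217 N

ΣM about P: Q_y·484 − 580·352 − 384900 = 0 → Q_y = 589060/484 = 1217.07 ≈ 1217 N.
ΣF_y = 0: P_y + 1217.07 − 580 = 0 → P_y = -637.1 N.
ΣF_x = 0: no horizontal applied forces, so P_x = 0.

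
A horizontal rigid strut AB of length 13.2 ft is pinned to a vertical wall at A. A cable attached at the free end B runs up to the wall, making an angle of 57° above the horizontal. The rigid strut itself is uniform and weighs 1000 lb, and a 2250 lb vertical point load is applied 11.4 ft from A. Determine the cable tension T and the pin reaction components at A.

ΣM about A: T·sin57°·13.2 − 1000·6.6 − 2250·11.4 = 0 → T = 32250/(13.2·0.838671) = 2913.16 ≈ 2913 lb.
ΣF_x = 0: A_x − T·cos57° = 0 → A_x = 2913.16 × 0.544639 = 1587 lb.
ΣF_y = 0: A_y + T·sin57° − 1000 − 2250 = 0 → A_y = 3250 − 2913.16 × 0.838671 = 806.8 lb.

T = 2913 lb, A_x = 1587 lb, A_y = 806.8 lb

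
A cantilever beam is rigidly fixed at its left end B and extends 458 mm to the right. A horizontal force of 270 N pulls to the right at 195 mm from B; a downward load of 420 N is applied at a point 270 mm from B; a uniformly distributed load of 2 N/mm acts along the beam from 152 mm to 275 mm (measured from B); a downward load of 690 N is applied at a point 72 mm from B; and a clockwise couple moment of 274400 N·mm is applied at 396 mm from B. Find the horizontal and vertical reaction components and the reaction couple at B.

Resultant of the distributed load: 2 × 123 = 246 N at 213.5 mm from B.
ΣF_x = 0: B_x + 270 = 0 → B_x = -270.0 N.
ΣF_y = 0: B_y − 420 − 2·123 − 690 = 0 → B_y = 1356 N.
ΣM about B: M_B − 420·270 − (2·123)·213.5 − 690·72 − 274400 = 0 → M_B = 490000 N·mm.

B_x = -270.0 N, B_y = 1356 N, M_B = 490000 N·mm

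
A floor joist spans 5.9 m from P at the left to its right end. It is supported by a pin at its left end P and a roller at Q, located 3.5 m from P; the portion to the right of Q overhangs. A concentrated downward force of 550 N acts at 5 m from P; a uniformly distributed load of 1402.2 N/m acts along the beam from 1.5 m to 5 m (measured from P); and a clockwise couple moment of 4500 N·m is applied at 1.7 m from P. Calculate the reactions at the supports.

P_x = 0, P_y = -1171 N, Q_y = 6629 N

Resultant of the distributed load: 1402.2 × 3.5 = 4907.7 N at 3.25 m from P.
Taking moments about P: Q_y·3.5 − 550·5 − (1402.2·3.5)·3.25 − 4500 = 0 → Q_y = 23200.025/3.5 = 6628.58 ≈ 6629 N.
ΣF_y = 0: P_y + 6628.58 − 550 − 1402.2·3.5 = 0 → P_y = -1171 N.
ΣF_x = 0: no horizontal applied forces, so P_x = 0.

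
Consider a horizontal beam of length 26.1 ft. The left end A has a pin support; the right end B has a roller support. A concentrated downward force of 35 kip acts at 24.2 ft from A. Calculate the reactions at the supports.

A_x = 0, A_y = 2.548 kip, B_y = 32.45 kip

ΣM about A: B_y·26.1 − 35·24.2 = 0 → B_y = 847/26.1 = 32.4521 ≈ 32.45 kip.
ΣF_y = 0: A_y + 32.4521 − 35 = 0 → A_y = 2.548 kip.
ΣF_x = 0: no horizontal applied forces, so A_x = 0.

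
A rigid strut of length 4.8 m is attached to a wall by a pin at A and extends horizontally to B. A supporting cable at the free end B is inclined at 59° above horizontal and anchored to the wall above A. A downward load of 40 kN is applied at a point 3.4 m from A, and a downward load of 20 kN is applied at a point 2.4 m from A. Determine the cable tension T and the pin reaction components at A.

ΣM about A: T·sin59°·4.8 − 40·3.4 − 20·2.4 = 0 → T = 184/(4.8·0.857167) = 44.721 ≈ 44.72 kN.
ΣF_x = 0: A_x − T·cos59° = 0 → A_x = 44.721 × 0.515038 = 23.03 kN.
ΣF_y = 0: A_y + T·sin59° − 40 − 20 = 0 → A_y = 60 − 44.721 × 0.857167 = 21.67 kN.

T = 44.72 kN, A_x = 23.03 kN, A_y = 21.67 kN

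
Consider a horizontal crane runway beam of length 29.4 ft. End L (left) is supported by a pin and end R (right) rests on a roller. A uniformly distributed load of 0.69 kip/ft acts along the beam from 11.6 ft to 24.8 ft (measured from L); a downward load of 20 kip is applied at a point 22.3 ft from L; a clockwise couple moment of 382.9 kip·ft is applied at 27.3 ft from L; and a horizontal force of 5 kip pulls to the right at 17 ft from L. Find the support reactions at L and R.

L_x = -5.000 kip, L_y = -4.724 kip, R_y = 33.83 kip

Resultant of the distributed load: 0.69 × 13.2 = 9.108 kip at 18.2 ft from L.
Moments about L: R_y·29.4 − (0.69·13.2)·18.2 − 20·22.3 − 382.9 = 0 → R_y = 994.6656/29.4 = 33.8322 ≈ 33.83 kip.
ΣF_y = 0: L_y + 33.8322 − 0.69·13.2 − 20 = 0 → L_y = -4.724 kip.
ΣF_x = 0: L_x + 5 = 0 → L_x = -5.000 kip.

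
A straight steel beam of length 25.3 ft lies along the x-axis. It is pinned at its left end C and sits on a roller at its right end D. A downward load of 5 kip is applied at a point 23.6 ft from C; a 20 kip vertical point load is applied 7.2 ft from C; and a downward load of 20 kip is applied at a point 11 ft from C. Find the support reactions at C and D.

Taking moments about C: D_y·25.3 − 5·23.6 − 20·7.2 − 20·11 = 0 → D_y = 482/25.3 = 19.0514 ≈ 19.05 kip.
ΣF_y = 0: C_y + 19.0514 − 5 − 20 − 20 = 0 → C_y = 25.95 kip.
ΣF_x = 0: no horizontal applied forces, so C_x = 0.

C_x = 0, C_y = 25.95 kip, D_y = 19.05 kip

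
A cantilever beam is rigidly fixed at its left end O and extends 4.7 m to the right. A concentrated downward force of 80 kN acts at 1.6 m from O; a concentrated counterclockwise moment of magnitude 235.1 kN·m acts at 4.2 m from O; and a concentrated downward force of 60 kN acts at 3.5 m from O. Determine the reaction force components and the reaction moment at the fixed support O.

ΣF_x = 0: O_x = 0.
ΣF_y = 0: O_y − 80 − 60 = 0 → O_y = 140.0 kN.
ΣM about O: M_O − 80·1.6 + 235.1 − 60·3.5 = 0 → M_O = 102.9 kN·m.

O_x = 0, O_y = 140.0 kN, M_O = 102.9 kN·m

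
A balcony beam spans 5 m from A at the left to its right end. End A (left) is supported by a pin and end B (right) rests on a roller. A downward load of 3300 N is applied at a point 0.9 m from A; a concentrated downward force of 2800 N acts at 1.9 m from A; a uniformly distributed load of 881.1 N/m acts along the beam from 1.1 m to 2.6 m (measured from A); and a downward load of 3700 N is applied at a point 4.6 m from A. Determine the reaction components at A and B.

A_x = 0, A_y = 5571 N, B_y = 5551 N

Resultant of the distributed load: 881.1 × 1.5 = 1321.65 N at 1.85 m from A.
Taking moments about A: B_y·5 − 3300·0.9 − 2800·1.9 − (881.1·1.5)·1.85 − 3700·4.6 = 0 → B_y = 27755.0525/5 = 5551.01 ≈ 5551 N.
ΣF_y = 0: A_y + 5551.01 − 3300 − 2800 − 881.1·1.5 − 3700 = 0 → A_y = 5571 N.
ΣF_x = 0: no horizontal applied forces, so A_x = 0.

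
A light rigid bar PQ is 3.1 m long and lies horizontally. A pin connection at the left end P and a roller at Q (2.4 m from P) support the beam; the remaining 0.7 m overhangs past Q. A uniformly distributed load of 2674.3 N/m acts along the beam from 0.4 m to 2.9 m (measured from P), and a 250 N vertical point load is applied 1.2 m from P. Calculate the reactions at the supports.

Resultant of the distributed load: 2674.3 × 2.5 = 6685.75 N at 1.65 m from P.
ΣM about P: Q_y·2.4 − (2674.3·2.5)·1.65 − 250·1.2 = 0 → Q_y = 11331.4875/2.4 = 4721.45 ≈ 4721 N.
ΣF_y = 0: P_y + 4721.45 − 2674.3·2.5 − 250 = 0 → P_y = 2214 N.
ΣF_x = 0: no horizontal applied forces, so P_x = 0.

P_x = 0, P_y = 2214 N, Q_y = 4721 N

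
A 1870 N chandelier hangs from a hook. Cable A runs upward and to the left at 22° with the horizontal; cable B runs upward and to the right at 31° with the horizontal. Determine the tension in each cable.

ΣF_x = 0: −T_A·cos22° + T_B·cos31° = 0 → T_B = 1.08168·T_A.
ΣF_y = 0: T_A·sin22° + T_B·sin31° = 1870.
Substitute: T_A·(0.374607 + 1.08168·0.515038) = 1870 → T_A = 2007.06 ≈ 2007 N.
Then T_B = 1.08168 × 2007.06 = 2171 N.

T_A = 2007 N, T_B = 2171 N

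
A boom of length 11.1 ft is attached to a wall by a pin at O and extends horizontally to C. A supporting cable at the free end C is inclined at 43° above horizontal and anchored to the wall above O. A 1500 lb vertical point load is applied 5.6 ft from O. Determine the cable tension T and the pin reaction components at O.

ΣM about O: T·sin43°·11.1 − 1500·5.6 = 0 → T = 8400/(11.1·0.681998) = 1109.62 ≈ 1110 lb.
ΣF_x = 0: O_x − T·cos43° = 0 → O_x = 1109.62 × 0.731354 = 811.5 lb.
ΣF_y = 0: O_y + T·sin43° − 1500 = 0 → O_y = 1500 − 1109.62 × 0.681998 = 743.2 lb.

T = 1110 lb, O_x = 811.5 lb, O_y = 743.2 lb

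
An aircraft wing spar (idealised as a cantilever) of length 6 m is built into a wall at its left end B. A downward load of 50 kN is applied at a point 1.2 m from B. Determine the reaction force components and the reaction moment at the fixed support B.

ΣF_x = 0: B_x = 0.
ΣF_y = 0: B_y − 50 = 0 → B_y = 50.00 kN.
ΣM about B: M_B − 50·1.2 = 0 → M_B = 60.00 kN·m.

B_x = 0, B_y = 50.00 kN, M_B = 60.00 kN·m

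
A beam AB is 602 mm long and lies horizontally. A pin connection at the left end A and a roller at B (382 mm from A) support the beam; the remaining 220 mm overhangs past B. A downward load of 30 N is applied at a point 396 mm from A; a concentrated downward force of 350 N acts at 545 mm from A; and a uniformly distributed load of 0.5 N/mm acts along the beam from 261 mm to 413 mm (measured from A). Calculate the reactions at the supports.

A_x = 0, A_y = -141.5 N, B_y = 597.5 N

Resultant of the distributed load: 0.5 × 152 = 76 N at 337 mm from A.
Taking moments about A: B_y·382 − 30·396 − 350·545 − (0.5·152)·337 = 0 → B_y = 228242/382 = 597.492 ≈ 597.5 N.
ΣF_y = 0: A_y + 597.492 − 30 − 350 − 0.5·152 = 0 → A_y = -141.5 N.
ΣF_x = 0: no horizontal applied forces, so A_x = 0.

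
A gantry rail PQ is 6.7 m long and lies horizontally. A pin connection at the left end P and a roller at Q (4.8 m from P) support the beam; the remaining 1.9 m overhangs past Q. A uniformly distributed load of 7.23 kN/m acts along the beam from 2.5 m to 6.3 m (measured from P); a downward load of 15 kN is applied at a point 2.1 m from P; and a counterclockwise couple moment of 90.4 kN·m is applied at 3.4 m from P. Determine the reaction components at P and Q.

P_x = 0, P_y = 29.56 kN, Q_y = 12.91 kN

Resultant of the distributed load: 7.23 × 3.8 = 27.474 kN at 4.4 m from P.
ΣM about P: Q_y·4.8 − (7.23·3.8)·4.4 − 15·2.1 + 90.4 = 0 → Q_y = 61.9856/4.8 = 12.9137 ≈ 12.91 kN.
ΣF_y = 0: P_y + 12.9137 − 7.23·3.8 − 15 = 0 → P_y = 29.56 kN.
ΣF_x = 0: no horizontal applied forces, so P_x = 0.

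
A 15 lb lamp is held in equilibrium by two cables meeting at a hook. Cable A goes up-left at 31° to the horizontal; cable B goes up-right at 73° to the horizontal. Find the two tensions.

ΣF_x = 0: −T_A·cos31° + T_B·cos73° = 0 → T_B = 2.93177·T_A.
ΣF_y = 0: T_A·sin31° + T_B·sin73° = 15.
Substitute: T_A·(0.515038 + 2.93177·0.956305) = 15 → T_A = 4.51984 ≈ 4.520 lb.
Then T_B = 2.93177 × 4.51984 = 13.25 lb.

T_A = 4.520 lb, T_B = 13.25 lb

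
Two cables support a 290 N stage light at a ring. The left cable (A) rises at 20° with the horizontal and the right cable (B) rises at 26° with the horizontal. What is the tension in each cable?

ΣF_x = 0: −T_A·cos20° + T_B·cos26° = 0 → T_B = 1.0455·T_A.
ΣF_y = 0: T_A·sin20° + T_B·sin26° = 290.
Substitute: T_A·(0.34202 + 1.0455·0.438371) = 290 → T_A = 362.347 ≈ 362.3 N.
Then T_B = 1.0455 × 362.347 = 378.8 N.

T_A = 362.3 N, T_B = 378.8 N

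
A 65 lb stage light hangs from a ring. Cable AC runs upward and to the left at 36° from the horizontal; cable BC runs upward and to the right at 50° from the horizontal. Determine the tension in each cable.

T_AC = 41.88 lb, T_BC = 52.71 lb

ΣF_x = 0: −T_AC·cos36° + T_BC·cos50° = 0 → T_BC = 1.25861·T_AC.
ΣF_y = 0: T_AC·sin36° + T_BC·sin50° = 65.
Substitute: T_AC·(0.587785 + 1.25861·0.766044) = 65 → T_AC = 41.8832 ≈ 41.88 lb.
Then T_BC = 1.25861 × 41.8832 = 52.71 lb.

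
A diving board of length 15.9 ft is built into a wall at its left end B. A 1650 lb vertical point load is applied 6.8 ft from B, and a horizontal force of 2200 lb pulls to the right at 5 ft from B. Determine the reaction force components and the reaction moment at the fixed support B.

B_x = -2200 lb, B_y = 1650 lb, M_B = 11220 lb·ft

ΣF_x = 0: B_x + 2200 = 0 → B_x = -2200 lb.
ΣF_y = 0: B_y − 1650 = 0 → B_y = 1650 lb.
ΣM about B: M_B − 1650·6.8 = 0 → M_B = 11220 lb·ft.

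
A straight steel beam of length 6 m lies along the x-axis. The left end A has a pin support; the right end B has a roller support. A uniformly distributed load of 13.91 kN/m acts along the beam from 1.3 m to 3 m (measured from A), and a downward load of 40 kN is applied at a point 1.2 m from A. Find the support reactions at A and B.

Resultant of the distributed load: 13.91 × 1.7 = 23.647 kN at 2.15 m from A.
ΣM about A: B_y·6 − (13.91·1.7)·2.15 − 40·1.2 = 0 → B_y = 98.84105/6 = 16.4735 ≈ 16.47 kN.
ΣF_y = 0: A_y + 16.4735 − 13.91·1.7 − 40 = 0 → A_y = 47.17 kN.
ΣF_x = 0: no horizontal applied forces, so A_x = 0.

A_x = 0, A_y = 47.17 kN, B_y = 16.47 kN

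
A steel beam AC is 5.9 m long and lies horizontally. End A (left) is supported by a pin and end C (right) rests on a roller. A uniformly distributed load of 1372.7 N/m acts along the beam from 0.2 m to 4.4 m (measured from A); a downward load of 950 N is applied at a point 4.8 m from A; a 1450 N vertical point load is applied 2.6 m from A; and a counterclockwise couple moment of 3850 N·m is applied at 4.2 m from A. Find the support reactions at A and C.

A_x = 0, A_y = 5159 N, C_y = 3007 N

Resultant of the distributed load: 1372.7 × 4.2 = 5765.34 N at 2.3 m from A.
ΣM about A: C_y·5.9 − (1372.7·4.2)·2.3 − 950·4.8 − 1450·2.6 + 3850 = 0 → C_y = 17740.282/5.9 = 3006.83 ≈ 3007 N.
ΣF_y = 0: A_y + 3006.83 − 1372.7·4.2 − 950 − 1450 = 0 → A_y = 5159 N.
ΣF_x = 0: no horizontal applied forces, so A_x = 0.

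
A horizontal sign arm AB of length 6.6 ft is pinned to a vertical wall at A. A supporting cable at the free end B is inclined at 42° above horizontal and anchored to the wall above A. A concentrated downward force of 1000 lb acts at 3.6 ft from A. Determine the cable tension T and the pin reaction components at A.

ΣM about A: T·sin42°·6.6 − 1000·3.6 = 0 → T = 3600/(6.6·0.669131) = 815.169 ≈ 815.2 lb.
ΣF_x = 0: A_x − T·cos42° = 0 → A_x = 815.169 × 0.743145 = 605.8 lb.
ΣF_y = 0: A_y + T·sin42° − 1000 = 0 → A_y = 1000 − 815.169 × 0.669131 = 454.5 lb.

T = 815.2 lb, A_x = 605.8 lb, A_y = 454.5 lb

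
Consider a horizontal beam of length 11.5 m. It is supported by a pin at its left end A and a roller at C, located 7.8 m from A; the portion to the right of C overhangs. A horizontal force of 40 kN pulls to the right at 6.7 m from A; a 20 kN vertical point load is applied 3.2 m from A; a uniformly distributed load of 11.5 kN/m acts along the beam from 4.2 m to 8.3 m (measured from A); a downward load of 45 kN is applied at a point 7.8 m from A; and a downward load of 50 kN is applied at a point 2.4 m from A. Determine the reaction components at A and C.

Resultant of the distributed load: 11.5 × 4.1 = 47.15 kN at 6.25 m from A.
ΣM about A: C_y·7.8 − 20·3.2 − (11.5·4.1)·6.25 − 45·7.8 − 50·2.4 = 0 → C_y = 829.6875/7.8 = 106.37 ≈ 106.4 kN.
ΣF_y = 0: A_y + 106.37 − 20 − 11.5·4.1 − 45 − 50 = 0 → A_y = 55.78 kN.
ΣF_x = 0: A_x + 40 = 0 → A_x = -40.00 kN.

A_x = -40.00 kN, A_y = 55.78 kN, C_y = 106.4 kN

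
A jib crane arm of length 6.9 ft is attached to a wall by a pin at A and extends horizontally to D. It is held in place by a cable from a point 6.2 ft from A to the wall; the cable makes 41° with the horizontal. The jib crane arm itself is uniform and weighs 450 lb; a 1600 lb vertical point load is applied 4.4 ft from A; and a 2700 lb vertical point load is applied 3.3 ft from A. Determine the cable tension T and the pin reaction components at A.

T = 4303 lb, A_x = 3247 lb, A_y = 1927 lb

ΣM about A: T·sin41°·6.2 − 450·3.45 − 1600·4.4 − 2700·3.3 = 0 → T = 17502.5/(6.2·0.656059) = 4302.94 ≈ 4303 lb.
ΣF_x = 0: A_x − T·cos41° = 0 → A_x = 4302.94 × 0.75471 = 3247 lb.
ΣF_y = 0: A_y + T·sin41° − 450 − 1600 − 2700 = 0 → A_y = 4750 − 4302.94 × 0.656059 = 1927 lb.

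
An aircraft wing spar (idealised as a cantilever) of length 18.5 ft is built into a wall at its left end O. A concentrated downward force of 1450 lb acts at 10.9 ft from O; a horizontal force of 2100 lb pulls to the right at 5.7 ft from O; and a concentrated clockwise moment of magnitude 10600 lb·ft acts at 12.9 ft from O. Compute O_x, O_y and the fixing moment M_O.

ΣF_x = 0: O_x + 2100 = 0 → O_x = -2100 lb.
ΣF_y = 0: O_y − 1450 = 0 → O_y = 1450 lb.
ΣM about O: M_O − 1450·10.9 − 10600 = 0 → M_O = 26400 lb·ft.

O_x = -2100 lb, O_y = 1450 lb, M_O = 26400 lb·ft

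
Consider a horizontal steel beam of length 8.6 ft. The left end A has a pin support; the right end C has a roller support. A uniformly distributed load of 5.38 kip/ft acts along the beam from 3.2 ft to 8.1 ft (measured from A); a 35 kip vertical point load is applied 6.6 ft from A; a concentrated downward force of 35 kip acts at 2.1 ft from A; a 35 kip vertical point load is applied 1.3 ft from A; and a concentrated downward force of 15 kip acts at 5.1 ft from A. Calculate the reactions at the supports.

Resultant of the distributed load: 5.38 × 4.9 = 26.362 kip at 5.65 ft from A.
Taking moments about A: C_y·8.6 − (5.38·4.9)·5.65 − 35·6.6 − 35·2.1 − 35·1.3 − 15·5.1 = 0 → C_y = 575.4453/8.6 = 66.9122 ≈ 66.91 kip.
ΣF_y = 0: A_y + 66.9122 − 5.38·4.9 − 35 − 35 − 35 − 15 = 0 → A_y = 79.45 kip.
ΣF_x = 0: no horizontal applied forces, so A_x = 0.

A_x = 0, A_y = 79.45 kip, C_y = 66.91 kip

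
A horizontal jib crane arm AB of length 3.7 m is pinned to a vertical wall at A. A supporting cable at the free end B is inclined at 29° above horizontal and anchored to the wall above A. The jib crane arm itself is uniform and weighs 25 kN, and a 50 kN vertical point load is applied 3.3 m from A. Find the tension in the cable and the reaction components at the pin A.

ΣM about A: T·sin29°·3.7 − 25·1.85 − 50·3.3 = 0 → T = 211.25/(3.7·0.48481) = 117.767 ≈ 117.8 kN.
ΣF_x = 0: A_x − T·cos29° = 0 → A_x = 117.767 × 0.87462 = 103.0 kN.
ΣF_y = 0: A_y + T·sin29° − 25 − 50 = 0 → A_y = 75 − 117.767 × 0.48481 = 17.91 kN.

T = 117.8 kN, A_x = 103.0 kN, A_y = 17.91 kN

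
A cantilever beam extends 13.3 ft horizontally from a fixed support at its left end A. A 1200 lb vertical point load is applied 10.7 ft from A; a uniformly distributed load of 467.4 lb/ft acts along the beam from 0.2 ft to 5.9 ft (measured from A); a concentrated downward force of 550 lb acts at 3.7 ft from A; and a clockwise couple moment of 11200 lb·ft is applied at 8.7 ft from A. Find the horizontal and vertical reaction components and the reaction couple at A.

Resultant of the distributed load: 467.4 × 5.7 = 2664.18 lb at 3.05 ft from A.
ΣF_x = 0: A_x = 0.
ΣF_y = 0: A_y − 1200 − 467.4·5.7 − 550 = 0 → A_y = 4414 lb.
ΣM about A: M_A − 1200·10.7 − (467.4·5.7)·3.05 − 550·3.7 − 11200 = 0 → M_A = 34200 lb·ft.

A_x = 0, A_y = 4414 lb, M_A = 34200 lb·ft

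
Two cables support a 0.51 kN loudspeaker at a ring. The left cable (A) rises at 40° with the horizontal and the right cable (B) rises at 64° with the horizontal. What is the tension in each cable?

ΣF_x = 0: −T_A·cos40° + T_B·cos64° = 0 → T_B = 1.74748·T_A.
ΣF_y = 0: T_A·sin40° + T_B·sin64° = 0.51.
Substitute: T_A·(0.642788 + 1.74748·0.898794) = 0.51 → T_A = 0.230413 ≈ 0.2304 kN.
Then T_B = 1.74748 × 0.230413 = 0.4026 kN.

T_A = 0.2304 kN, T_B = 0.4026 kN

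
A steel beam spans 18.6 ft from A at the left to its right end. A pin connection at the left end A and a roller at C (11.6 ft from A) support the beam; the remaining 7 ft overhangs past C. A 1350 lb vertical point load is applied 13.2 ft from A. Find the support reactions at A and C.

A_x = 0, A_y = -186.2 lb, C_y = 1536 lb

Moments about A: C_y·11.6 − 1350·13.2 = 0 → C_y = 17820/11.6 = 1536.21 ≈ 1536 lb.
ΣF_y = 0: A_y + 1536.21 − 1350 = 0 → A_y = -186.2 lb.
ΣF_x = 0: no horizontal applied forces, so A_x = 0.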